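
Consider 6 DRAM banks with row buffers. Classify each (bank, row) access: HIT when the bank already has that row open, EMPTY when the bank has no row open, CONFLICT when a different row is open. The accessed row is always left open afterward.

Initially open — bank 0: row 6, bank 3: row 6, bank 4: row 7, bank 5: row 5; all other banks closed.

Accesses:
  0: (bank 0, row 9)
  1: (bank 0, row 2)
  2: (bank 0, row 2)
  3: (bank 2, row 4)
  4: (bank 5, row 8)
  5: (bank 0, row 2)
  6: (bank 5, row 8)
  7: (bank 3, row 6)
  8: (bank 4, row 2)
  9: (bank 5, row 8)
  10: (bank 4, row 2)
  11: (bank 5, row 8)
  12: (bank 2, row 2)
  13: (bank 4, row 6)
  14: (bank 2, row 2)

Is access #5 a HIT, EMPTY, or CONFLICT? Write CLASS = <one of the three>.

CLASS = HIT

0: bank 0 row 9 — prev 6 → CONFLICT
1: bank 0 row 2 — prev 9 → CONFLICT
2: bank 0 row 2 — prev 2 → HIT
3: bank 2 row 4 — prev None → EMPTY
4: bank 5 row 8 — prev 5 → CONFLICT
5: bank 0 row 2 — prev 2 → HIT
6: bank 5 row 8 — prev 8 → HIT
7: bank 3 row 6 — prev 6 → HIT
8: bank 4 row 2 — prev 7 → CONFLICT
9: bank 5 row 8 — prev 8 → HIT
10: bank 4 row 2 — prev 2 → HIT
11: bank 5 row 8 — prev 8 → HIT
12: bank 2 row 2 — prev 4 → CONFLICT
13: bank 4 row 6 — prev 2 → CONFLICT
14: bank 2 row 2 — prev 2 → HIT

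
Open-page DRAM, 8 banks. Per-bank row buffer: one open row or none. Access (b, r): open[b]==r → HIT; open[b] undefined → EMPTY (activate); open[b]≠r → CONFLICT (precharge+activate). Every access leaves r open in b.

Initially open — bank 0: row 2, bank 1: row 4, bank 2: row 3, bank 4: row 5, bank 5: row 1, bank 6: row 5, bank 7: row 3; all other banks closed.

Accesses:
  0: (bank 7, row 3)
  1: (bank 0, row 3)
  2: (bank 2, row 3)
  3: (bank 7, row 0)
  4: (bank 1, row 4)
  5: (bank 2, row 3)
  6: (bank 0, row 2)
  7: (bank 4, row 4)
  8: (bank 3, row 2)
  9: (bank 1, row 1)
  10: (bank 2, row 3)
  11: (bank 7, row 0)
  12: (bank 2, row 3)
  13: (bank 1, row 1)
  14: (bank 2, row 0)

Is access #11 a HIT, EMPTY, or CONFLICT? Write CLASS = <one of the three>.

  [0] b7 r3: had r3 ⇒ H
  [1] b0 r3: had r2 ⇒ C
  [2] b2 r3: had r3 ⇒ H
  [3] b7 r0: had r3 ⇒ C
  [4] b1 r4: had r4 ⇒ H
  [5] b2 r3: had r3 ⇒ H
  [6] b0 r2: had r3 ⇒ C
  [7] b4 r4: had r5 ⇒ C
  [8] b3 r2: no row ⇒ E
  [9] b1 r1: had r4 ⇒ C
  [10] b2 r3: had r3 ⇒ H
  [11] b7 r0: had r0 ⇒ H
  [12] b2 r3: had r3 ⇒ H
  [13] b1 r1: had r1 ⇒ H
  [14] b2 r0: had r3 ⇒ C

CLASS = HIT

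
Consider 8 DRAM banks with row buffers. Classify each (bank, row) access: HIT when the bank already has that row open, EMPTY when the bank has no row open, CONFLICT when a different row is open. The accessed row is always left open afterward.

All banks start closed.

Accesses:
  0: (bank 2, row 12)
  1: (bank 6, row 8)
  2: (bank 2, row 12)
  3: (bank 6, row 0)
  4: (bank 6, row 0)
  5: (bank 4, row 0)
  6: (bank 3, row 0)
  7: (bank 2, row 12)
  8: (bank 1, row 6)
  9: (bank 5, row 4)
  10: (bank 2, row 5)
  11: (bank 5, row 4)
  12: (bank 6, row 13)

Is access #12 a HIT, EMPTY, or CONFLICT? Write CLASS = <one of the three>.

CLASS = CONFLICT

step 0: bank2 None->12 [EMPTY]
step 1: bank6 None->8 [EMPTY]
step 2: bank2 12->12 [HIT]
step 3: bank6 8->0 [CONFLICT]
step 4: bank6 0->0 [HIT]
step 5: bank4 None->0 [EMPTY]
step 6: bank3 None->0 [EMPTY]
step 7: bank2 12->12 [HIT]
step 8: bank1 None->6 [EMPTY]
step 9: bank5 None->4 [EMPTY]
step 10: bank2 12->5 [CONFLICT]
step 11: bank5 4->4 [HIT]
step 12: bank6 0->13 [CONFLICT]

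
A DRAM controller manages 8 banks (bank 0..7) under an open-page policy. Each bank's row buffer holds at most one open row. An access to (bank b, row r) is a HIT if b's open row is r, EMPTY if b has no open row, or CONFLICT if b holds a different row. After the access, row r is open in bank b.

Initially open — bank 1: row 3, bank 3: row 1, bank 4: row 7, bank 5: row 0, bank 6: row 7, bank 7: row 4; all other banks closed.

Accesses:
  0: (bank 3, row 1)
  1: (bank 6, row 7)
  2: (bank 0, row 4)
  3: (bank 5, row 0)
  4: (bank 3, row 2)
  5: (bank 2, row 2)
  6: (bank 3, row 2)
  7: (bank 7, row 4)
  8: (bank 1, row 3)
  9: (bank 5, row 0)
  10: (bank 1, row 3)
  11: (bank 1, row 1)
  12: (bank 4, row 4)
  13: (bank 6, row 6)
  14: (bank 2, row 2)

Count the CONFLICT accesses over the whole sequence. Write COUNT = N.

COUNT = 4

step 0: bank3 1->1 [HIT]
step 1: bank6 7->7 [HIT]
step 2: bank0 None->4 [EMPTY]
step 3: bank5 0->0 [HIT]
step 4: bank3 1->2 [CONFLICT]
step 5: bank2 None->2 [EMPTY]
step 6: bank3 2->2 [HIT]
step 7: bank7 4->4 [HIT]
step 8: bank1 3->3 [HIT]
step 9: bank5 0->0 [HIT]
step 10: bank1 3->3 [HIT]
step 11: bank1 3->1 [CONFLICT]
step 12: bank4 7->4 [CONFLICT]
step 13: bank6 7->6 [CONFLICT]
step 14: bank2 2->2 [HIT]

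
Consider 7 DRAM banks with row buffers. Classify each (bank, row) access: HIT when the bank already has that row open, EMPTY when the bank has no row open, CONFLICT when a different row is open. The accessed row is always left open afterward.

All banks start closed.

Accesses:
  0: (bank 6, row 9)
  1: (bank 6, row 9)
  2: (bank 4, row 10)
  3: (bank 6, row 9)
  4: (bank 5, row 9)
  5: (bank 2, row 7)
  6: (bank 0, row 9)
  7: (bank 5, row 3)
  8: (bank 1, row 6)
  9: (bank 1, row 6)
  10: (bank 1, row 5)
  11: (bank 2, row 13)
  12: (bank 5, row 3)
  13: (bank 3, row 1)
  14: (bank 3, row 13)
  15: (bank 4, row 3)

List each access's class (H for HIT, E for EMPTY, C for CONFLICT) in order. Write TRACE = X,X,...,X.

TRACE = E,H,E,H,E,E,E,C,E,H,C,C,H,E,C,C

  [0] b6 r9: no row ⇒ E
  [1] b6 r9: had r9 ⇒ H
  [2] b4 r10: no row ⇒ E
  [3] b6 r9: had r9 ⇒ H
  [4] b5 r9: no row ⇒ E
  [5] b2 r7: no row ⇒ E
  [6] b0 r9: no row ⇒ E
  [7] b5 r3: had r9 ⇒ C
  [8] b1 r6: no row ⇒ E
  [9] b1 r6: had r6 ⇒ H
  [10] b1 r5: had r6 ⇒ C
  [11] b2 r13: had r7 ⇒ C
  [12] b5 r3: had r3 ⇒ H
  [13] b3 r1: no row ⇒ E
  [14] b3 r13: had r1 ⇒ C
  [15] b4 r3: had r10 ⇒ C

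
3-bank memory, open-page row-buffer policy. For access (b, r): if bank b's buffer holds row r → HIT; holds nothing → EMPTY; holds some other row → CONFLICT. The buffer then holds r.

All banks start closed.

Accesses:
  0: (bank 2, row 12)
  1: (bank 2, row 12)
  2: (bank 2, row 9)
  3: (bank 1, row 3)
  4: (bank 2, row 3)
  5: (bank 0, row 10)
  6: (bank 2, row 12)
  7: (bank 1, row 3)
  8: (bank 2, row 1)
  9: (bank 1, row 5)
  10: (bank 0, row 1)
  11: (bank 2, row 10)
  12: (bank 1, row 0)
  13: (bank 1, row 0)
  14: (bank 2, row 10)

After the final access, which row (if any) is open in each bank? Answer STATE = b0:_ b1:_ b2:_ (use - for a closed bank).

#0 (2,12) E
#1 (2,12) H  (was 12)
#2 (2,9) C  (was 12)
#3 (1,3) E
#4 (2,3) C  (was 9)
#5 (0,10) E
#6 (2,12) C  (was 3)
#7 (1,3) H  (was 3)
#8 (2,1) C  (was 12)
#9 (1,5) C  (was 3)
#10 (0,1) C  (was 10)
#11 (2,10) C  (was 1)
#12 (1,0) C  (was 5)
#13 (1,0) H  (was 0)
#14 (2,10) H  (was 10)

STATE = b0:1 b1:0 b2:10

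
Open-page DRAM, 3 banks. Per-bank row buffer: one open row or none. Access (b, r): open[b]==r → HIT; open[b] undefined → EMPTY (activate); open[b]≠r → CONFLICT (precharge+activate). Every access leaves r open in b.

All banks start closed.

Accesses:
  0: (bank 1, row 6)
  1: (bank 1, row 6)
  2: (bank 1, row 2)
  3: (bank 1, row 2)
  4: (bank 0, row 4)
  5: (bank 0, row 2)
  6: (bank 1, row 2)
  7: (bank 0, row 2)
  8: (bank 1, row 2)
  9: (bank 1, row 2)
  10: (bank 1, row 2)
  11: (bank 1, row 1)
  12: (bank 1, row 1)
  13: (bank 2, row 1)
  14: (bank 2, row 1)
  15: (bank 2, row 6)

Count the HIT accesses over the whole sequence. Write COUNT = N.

step 0: bank1 None->6 [EMPTY]
step 1: bank1 6->6 [HIT]
step 2: bank1 6->2 [CONFLICT]
step 3: bank1 2->2 [HIT]
step 4: bank0 None->4 [EMPTY]
step 5: bank0 4->2 [CONFLICT]
step 6: bank1 2->2 [HIT]
step 7: bank0 2->2 [HIT]
step 8: bank1 2->2 [HIT]
step 9: bank1 2->2 [HIT]
step 10: bank1 2->2 [HIT]
step 11: bank1 2->1 [CONFLICT]
step 12: bank1 1->1 [HIT]
step 13: bank2 None->1 [EMPTY]
step 14: bank2 1->1 [HIT]
step 15: bank2 1->6 [CONFLICT]

COUNT = 9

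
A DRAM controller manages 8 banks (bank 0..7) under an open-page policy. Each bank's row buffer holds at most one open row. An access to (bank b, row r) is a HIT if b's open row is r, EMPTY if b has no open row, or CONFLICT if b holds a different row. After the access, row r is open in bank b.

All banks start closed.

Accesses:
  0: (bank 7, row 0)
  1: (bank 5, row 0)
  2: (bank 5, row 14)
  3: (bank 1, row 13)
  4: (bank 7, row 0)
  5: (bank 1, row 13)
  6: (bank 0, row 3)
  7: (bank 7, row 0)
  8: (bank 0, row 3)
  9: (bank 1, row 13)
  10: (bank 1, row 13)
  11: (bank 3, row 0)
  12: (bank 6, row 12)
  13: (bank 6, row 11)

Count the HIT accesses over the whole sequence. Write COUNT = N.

COUNT = 6

  [0] b7 r0: no row ⇒ E
  [1] b5 r0: no row ⇒ E
  [2] b5 r14: had r0 ⇒ C
  [3] b1 r13: no row ⇒ E
  [4] b7 r0: had r0 ⇒ H
  [5] b1 r13: had r13 ⇒ H
  [6] b0 r3: no row ⇒ E
  [7] b7 r0: had r0 ⇒ H
  [8] b0 r3: had r3 ⇒ H
  [9] b1 r13: had r13 ⇒ H
  [10] b1 r13: had r13 ⇒ H
  [11] b3 r0: no row ⇒ E
  [12] b6 r12: no row ⇒ E
  [13] b6 r11: had r12 ⇒ C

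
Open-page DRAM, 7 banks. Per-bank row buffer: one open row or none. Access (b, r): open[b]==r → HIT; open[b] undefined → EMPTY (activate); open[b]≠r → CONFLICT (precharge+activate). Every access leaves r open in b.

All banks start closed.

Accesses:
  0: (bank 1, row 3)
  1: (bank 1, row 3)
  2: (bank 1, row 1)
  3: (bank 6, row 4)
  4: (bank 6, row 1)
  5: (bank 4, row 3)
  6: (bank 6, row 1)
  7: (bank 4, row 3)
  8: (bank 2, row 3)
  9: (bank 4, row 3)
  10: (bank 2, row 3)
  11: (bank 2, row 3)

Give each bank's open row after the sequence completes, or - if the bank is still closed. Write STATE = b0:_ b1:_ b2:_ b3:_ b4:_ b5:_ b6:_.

STATE = b0:- b1:1 b2:3 b3:- b4:3 b5:- b6:1

0: bank 1 row 3 — prev None → EMPTY
1: bank 1 row 3 — prev 3 → HIT
2: bank 1 row 1 — prev 3 → CONFLICT
3: bank 6 row 4 — prev None → EMPTY
4: bank 6 row 1 — prev 4 → CONFLICT
5: bank 4 row 3 — prev None → EMPTY
6: bank 6 row 1 — prev 1 → HIT
7: bank 4 row 3 — prev 3 → HIT
8: bank 2 row 3 — prev None → EMPTY
9: bank 4 row 3 — prev 3 → HIT
10: bank 2 row 3 — prev 3 → HIT
11: bank 2 row 3 — prev 3 → HIT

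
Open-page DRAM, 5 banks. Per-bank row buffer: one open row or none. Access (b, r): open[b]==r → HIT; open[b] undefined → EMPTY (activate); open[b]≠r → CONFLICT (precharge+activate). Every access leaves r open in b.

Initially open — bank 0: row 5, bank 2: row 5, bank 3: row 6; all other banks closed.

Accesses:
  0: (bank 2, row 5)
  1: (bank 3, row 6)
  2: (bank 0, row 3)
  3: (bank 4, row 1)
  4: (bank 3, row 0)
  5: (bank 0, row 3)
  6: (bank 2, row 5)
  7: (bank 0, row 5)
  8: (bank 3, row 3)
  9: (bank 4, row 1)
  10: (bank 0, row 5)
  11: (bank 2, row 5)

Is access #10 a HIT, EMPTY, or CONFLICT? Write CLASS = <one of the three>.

  [0] b2 r5: had r5 ⇒ H
  [1] b3 r6: had r6 ⇒ H
  [2] b0 r3: had r5 ⇒ C
  [3] b4 r1: no row ⇒ E
  [4] b3 r0: had r6 ⇒ C
  [5] b0 r3: had r3 ⇒ H
  [6] b2 r5: had r5 ⇒ H
  [7] b0 r5: had r3 ⇒ C
  [8] b3 r3: had r0 ⇒ C
  [9] b4 r1: had r1 ⇒ H
  [10] b0 r5: had r5 ⇒ H
  [11] b2 r5: had r5 ⇒ H

CLASS = HIT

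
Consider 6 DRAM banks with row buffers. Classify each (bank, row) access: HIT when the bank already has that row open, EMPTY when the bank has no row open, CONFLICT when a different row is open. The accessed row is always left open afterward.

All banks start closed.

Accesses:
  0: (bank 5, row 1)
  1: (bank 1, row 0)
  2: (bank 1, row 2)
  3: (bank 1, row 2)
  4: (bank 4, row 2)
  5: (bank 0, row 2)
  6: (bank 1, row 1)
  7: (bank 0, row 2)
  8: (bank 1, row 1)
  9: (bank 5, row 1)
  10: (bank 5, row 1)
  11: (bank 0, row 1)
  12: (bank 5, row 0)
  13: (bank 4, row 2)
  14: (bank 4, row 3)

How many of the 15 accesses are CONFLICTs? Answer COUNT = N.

0: bank 5 row 1 — prev None → EMPTY
1: bank 1 row 0 — prev None → EMPTY
2: bank 1 row 2 — prev 0 → CONFLICT
3: bank 1 row 2 — prev 2 → HIT
4: bank 4 row 2 — prev None → EMPTY
5: bank 0 row 2 — prev None → EMPTY
6: bank 1 row 1 — prev 2 → CONFLICT
7: bank 0 row 2 — prev 2 → HIT
8: bank 1 row 1 — prev 1 → HIT
9: bank 5 row 1 — prev 1 → HIT
10: bank 5 row 1 — prev 1 → HIT
11: bank 0 row 1 — prev 2 → CONFLICT
12: bank 5 row 0 — prev 1 → CONFLICT
13: bank 4 row 2 — prev 2 → HIT
14: bank 4 row 3 — prev 2 → CONFLICT

COUNT = 5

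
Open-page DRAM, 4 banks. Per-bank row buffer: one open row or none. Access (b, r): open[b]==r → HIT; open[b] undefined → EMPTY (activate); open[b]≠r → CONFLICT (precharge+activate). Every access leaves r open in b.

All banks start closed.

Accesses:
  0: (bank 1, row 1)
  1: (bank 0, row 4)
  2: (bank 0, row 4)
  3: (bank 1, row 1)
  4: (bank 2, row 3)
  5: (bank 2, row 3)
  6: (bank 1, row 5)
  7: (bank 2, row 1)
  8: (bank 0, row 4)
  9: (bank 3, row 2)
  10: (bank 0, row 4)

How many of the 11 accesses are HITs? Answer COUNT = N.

COUNT = 5

  [0] b1 r1: no row ⇒ E
  [1] b0 r4: no row ⇒ E
  [2] b0 r4: had r4 ⇒ H
  [3] b1 r1: had r1 ⇒ H
  [4] b2 r3: no row ⇒ E
  [5] b2 r3: had r3 ⇒ H
  [6] b1 r5: had r1 ⇒ C
  [7] b2 r1: had r3 ⇒ C
  [8] b0 r4: had r4 ⇒ H
  [9] b3 r2: no row ⇒ E
  [10] b0 r4: had r4 ⇒ H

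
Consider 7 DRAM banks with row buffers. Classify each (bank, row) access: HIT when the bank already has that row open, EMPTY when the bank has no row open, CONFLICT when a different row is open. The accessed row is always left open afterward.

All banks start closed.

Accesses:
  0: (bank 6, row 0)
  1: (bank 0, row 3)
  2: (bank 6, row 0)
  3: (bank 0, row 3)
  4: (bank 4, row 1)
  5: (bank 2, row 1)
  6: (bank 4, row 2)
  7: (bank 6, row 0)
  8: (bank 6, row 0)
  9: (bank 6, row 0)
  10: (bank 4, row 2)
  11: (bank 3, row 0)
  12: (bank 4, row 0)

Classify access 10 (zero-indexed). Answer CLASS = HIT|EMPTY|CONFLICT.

step 0: bank6 None->0 [EMPTY]
step 1: bank0 None->3 [EMPTY]
step 2: bank6 0->0 [HIT]
step 3: bank0 3->3 [HIT]
step 4: bank4 None->1 [EMPTY]
step 5: bank2 None->1 [EMPTY]
step 6: bank4 1->2 [CONFLICT]
step 7: bank6 0->0 [HIT]
step 8: bank6 0->0 [HIT]
step 9: bank6 0->0 [HIT]
step 10: bank4 2->2 [HIT]
step 11: bank3 None->0 [EMPTY]
step 12: bank4 2->0 [CONFLICT]

CLASS = HIT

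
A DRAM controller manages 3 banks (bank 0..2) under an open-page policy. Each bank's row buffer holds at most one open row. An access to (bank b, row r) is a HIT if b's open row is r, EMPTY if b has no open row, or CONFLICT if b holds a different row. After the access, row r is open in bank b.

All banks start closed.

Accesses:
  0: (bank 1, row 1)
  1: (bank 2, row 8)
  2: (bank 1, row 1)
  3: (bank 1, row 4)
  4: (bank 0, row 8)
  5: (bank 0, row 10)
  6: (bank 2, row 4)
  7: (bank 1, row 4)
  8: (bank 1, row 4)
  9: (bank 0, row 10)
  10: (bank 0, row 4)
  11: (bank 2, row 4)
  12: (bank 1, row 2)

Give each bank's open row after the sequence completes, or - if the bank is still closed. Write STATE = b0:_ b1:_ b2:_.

0: bank 1 row 1 — prev None → EMPTY
1: bank 2 row 8 — prev None → EMPTY
2: bank 1 row 1 — prev 1 → HIT
3: bank 1 row 4 — prev 1 → CONFLICT
4: bank 0 row 8 — prev None → EMPTY
5: bank 0 row 10 — prev 8 → CONFLICT
6: bank 2 row 4 — prev 8 → CONFLICT
7: bank 1 row 4 — prev 4 → HIT
8: bank 1 row 4 — prev 4 → HIT
9: bank 0 row 10 — prev 10 → HIT
10: bank 0 row 4 — prev 10 → CONFLICT
11: bank 2 row 4 — prev 4 → HIT
12: bank 1 row 2 — prev 4 → CONFLICT

STATE = b0:4 b1:2 b2:4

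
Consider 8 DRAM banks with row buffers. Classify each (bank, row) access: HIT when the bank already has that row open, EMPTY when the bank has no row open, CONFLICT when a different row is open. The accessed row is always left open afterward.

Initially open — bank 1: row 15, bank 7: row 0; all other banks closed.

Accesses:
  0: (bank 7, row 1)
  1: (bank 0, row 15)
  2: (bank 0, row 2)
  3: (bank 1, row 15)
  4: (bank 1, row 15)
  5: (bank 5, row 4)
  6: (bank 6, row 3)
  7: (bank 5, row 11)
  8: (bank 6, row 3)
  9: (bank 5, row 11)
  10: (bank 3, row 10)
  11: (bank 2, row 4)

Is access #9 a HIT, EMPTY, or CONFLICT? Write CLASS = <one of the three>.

0: bank 7 row 1 — prev 0 → CONFLICT
1: bank 0 row 15 — prev None → EMPTY
2: bank 0 row 2 — prev 15 → CONFLICT
3: bank 1 row 15 — prev 15 → HIT
4: bank 1 row 15 — prev 15 → HIT
5: bank 5 row 4 — prev None → EMPTY
6: bank 6 row 3 — prev None → EMPTY
7: bank 5 row 11 — prev 4 → CONFLICT
8: bank 6 row 3 — prev 3 → HIT
9: bank 5 row 11 — prev 11 → HIT
10: bank 3 row 10 — prev None → EMPTY
11: bank 2 row 4 — prev None → EMPTY

CLASS = HIT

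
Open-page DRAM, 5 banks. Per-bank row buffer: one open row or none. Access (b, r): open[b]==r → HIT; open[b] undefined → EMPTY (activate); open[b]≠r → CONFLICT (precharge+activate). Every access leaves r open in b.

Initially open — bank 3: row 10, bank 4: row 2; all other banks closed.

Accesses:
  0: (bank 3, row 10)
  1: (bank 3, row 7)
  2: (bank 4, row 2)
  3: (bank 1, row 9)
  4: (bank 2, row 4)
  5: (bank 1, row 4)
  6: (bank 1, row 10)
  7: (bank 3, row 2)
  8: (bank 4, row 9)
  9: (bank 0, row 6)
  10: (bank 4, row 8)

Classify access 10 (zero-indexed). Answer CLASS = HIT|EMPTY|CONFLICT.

CLASS = CONFLICT

0: bank 3 row 10 — prev 10 → HIT
1: bank 3 row 7 — prev 10 → CONFLICT
2: bank 4 row 2 — prev 2 → HIT
3: bank 1 row 9 — prev None → EMPTY
4: bank 2 row 4 — prev None → EMPTY
5: bank 1 row 4 — prev 9 → CONFLICT
6: bank 1 row 10 — prev 4 → CONFLICT
7: bank 3 row 2 — prev 7 → CONFLICT
8: bank 4 row 9 — prev 2 → CONFLICT
9: bank 0 row 6 — prev None → EMPTY
10: bank 4 row 8 — prev 9 → CONFLICT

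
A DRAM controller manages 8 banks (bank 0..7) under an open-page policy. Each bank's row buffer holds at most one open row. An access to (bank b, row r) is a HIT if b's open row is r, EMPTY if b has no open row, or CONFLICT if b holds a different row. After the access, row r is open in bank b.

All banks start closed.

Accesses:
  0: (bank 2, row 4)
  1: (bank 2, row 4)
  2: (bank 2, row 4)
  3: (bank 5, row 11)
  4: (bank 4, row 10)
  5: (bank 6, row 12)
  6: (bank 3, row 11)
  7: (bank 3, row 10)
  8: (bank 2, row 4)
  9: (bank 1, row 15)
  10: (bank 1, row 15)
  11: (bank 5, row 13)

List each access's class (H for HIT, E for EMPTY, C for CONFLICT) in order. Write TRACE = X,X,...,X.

TRACE = E,H,H,E,E,E,E,C,H,E,H,C

  [0] b2 r4: no row ⇒ E
  [1] b2 r4: had r4 ⇒ H
  [2] b2 r4: had r4 ⇒ H
  [3] b5 r11: no row ⇒ E
  [4] b4 r10: no row ⇒ E
  [5] b6 r12: no row ⇒ E
  [6] b3 r11: no row ⇒ E
  [7] b3 r10: had r11 ⇒ C
  [8] b2 r4: had r4 ⇒ H
  [9] b1 r15: no row ⇒ E
  [10] b1 r15: had r15 ⇒ H
  [11] b5 r13: had r11 ⇒ C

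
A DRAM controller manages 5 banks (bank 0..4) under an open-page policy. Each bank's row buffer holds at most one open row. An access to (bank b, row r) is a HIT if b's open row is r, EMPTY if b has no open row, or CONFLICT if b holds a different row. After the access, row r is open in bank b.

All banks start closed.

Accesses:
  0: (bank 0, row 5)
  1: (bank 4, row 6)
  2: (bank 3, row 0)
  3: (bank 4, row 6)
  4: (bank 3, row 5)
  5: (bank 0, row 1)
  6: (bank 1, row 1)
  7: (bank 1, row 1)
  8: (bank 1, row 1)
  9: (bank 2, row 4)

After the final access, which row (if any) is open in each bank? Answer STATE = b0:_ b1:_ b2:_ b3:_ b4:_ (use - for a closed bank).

STATE = b0:1 b1:1 b2:4 b3:5 b4:6

step 0: bank0 None->5 [EMPTY]
step 1: bank4 None->6 [EMPTY]
step 2: bank3 None->0 [EMPTY]
step 3: bank4 6->6 [HIT]
step 4: bank3 0->5 [CONFLICT]
step 5: bank0 5->1 [CONFLICT]
step 6: bank1 None->1 [EMPTY]
step 7: bank1 1->1 [HIT]
step 8: bank1 1->1 [HIT]
step 9: bank2 None->4 [EMPTY]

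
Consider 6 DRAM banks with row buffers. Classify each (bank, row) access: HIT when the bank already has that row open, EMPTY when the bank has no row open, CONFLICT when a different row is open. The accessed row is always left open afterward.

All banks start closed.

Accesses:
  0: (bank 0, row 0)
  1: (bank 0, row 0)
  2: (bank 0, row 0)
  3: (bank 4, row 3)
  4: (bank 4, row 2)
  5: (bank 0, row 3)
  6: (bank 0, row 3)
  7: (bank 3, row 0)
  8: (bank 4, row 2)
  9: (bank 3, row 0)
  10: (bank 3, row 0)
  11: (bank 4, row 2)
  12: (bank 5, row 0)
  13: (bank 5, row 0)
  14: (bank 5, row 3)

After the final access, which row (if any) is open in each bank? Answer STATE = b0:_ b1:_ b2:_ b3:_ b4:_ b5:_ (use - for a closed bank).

STATE = b0:3 b1:- b2:- b3:0 b4:2 b5:3

  [0] b0 r0: no row ⇒ E
  [1] b0 r0: had r0 ⇒ H
  [2] b0 r0: had r0 ⇒ H
  [3] b4 r3: no row ⇒ E
  [4] b4 r2: had r3 ⇒ C
  [5] b0 r3: had r0 ⇒ C
  [6] b0 r3: had r3 ⇒ H
  [7] b3 r0: no row ⇒ E
  [8] b4 r2: had r2 ⇒ H
  [9] b3 r0: had r0 ⇒ H
  [10] b3 r0: had r0 ⇒ H
  [11] b4 r2: had r2 ⇒ H
  [12] b5 r0: no row ⇒ E
  [13] b5 r0: had r0 ⇒ H
  [14] b5 r3: had r0 ⇒ C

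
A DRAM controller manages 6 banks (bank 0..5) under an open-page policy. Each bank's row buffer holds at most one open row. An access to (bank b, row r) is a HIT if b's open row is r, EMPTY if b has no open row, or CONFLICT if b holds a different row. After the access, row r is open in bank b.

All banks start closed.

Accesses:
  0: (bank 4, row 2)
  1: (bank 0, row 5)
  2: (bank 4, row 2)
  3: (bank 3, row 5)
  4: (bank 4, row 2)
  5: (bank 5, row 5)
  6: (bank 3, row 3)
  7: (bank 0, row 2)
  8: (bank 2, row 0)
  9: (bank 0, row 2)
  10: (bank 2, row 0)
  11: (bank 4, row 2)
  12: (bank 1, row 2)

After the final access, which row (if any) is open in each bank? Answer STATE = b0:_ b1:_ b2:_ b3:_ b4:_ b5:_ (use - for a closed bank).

STATE = b0:2 b1:2 b2:0 b3:3 b4:2 b5:5

  [0] b4 r2: no row ⇒ E
  [1] b0 r5: no row ⇒ E
  [2] b4 r2: had r2 ⇒ H
  [3] b3 r5: no row ⇒ E
  [4] b4 r2: had r2 ⇒ H
  [5] b5 r5: no row ⇒ E
  [6] b3 r3: had r5 ⇒ C
  [7] b0 r2: had r5 ⇒ C
  [8] b2 r0: no row ⇒ E
  [9] b0 r2: had r2 ⇒ H
  [10] b2 r0: had r0 ⇒ H
  [11] b4 r2: had r2 ⇒ H
  [12] b1 r2: no row ⇒ E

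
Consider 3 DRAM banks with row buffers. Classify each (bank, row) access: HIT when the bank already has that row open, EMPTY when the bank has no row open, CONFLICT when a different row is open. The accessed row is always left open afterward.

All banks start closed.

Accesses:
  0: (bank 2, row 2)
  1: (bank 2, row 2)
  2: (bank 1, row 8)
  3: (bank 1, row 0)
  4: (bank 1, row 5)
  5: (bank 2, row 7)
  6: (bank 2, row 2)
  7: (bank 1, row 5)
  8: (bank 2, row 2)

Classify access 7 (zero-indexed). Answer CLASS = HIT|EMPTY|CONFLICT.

CLASS = HIT

step 0: bank2 None->2 [EMPTY]
step 1: bank2 2->2 [HIT]
step 2: bank1 None->8 [EMPTY]
step 3: bank1 8->0 [CONFLICT]
step 4: bank1 0->5 [CONFLICT]
step 5: bank2 2->7 [CONFLICT]
step 6: bank2 7->2 [CONFLICT]
step 7: bank1 5->5 [HIT]
step 8: bank2 2->2 [HIT]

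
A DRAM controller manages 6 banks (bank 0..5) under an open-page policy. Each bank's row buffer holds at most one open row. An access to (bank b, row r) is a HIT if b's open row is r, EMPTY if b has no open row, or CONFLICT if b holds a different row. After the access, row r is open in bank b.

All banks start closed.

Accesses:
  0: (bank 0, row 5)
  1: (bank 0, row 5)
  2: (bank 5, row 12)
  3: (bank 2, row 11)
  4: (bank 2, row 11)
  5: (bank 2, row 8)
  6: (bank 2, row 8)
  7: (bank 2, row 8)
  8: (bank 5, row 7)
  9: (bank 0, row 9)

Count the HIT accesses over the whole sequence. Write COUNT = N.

  [0] b0 r5: no row ⇒ E
  [1] b0 r5: had r5 ⇒ H
  [2] b5 r12: no row ⇒ E
  [3] b2 r11: no row ⇒ E
  [4] b2 r11: had r11 ⇒ H
  [5] b2 r8: had r11 ⇒ C
  [6] b2 r8: had r8 ⇒ H
  [7] b2 r8: had r8 ⇒ H
  [8] b5 r7: had r12 ⇒ C
  [9] b0 r9: had r5 ⇒ C

COUNT = 4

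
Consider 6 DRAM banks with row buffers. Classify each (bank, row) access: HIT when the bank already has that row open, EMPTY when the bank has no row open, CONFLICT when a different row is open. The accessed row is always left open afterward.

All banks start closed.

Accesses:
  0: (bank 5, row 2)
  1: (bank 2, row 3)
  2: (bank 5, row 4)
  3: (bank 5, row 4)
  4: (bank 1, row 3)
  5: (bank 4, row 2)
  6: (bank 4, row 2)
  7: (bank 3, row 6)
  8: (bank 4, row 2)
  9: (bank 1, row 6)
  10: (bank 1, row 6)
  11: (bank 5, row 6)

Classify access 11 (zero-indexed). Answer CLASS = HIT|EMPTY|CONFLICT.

  [0] b5 r2: no row ⇒ E
  [1] b2 r3: no row ⇒ E
  [2] b5 r4: had r2 ⇒ C
  [3] b5 r4: had r4 ⇒ H
  [4] b1 r3: no row ⇒ E
  [5] b4 r2: no row ⇒ E
  [6] b4 r2: had r2 ⇒ H
  [7] b3 r6: no row ⇒ E
  [8] b4 r2: had r2 ⇒ H
  [9] b1 r6: had r3 ⇒ C
  [10] b1 r6: had r6 ⇒ H
  [11] b5 r6: had r4 ⇒ C

CLASS = CONFLICT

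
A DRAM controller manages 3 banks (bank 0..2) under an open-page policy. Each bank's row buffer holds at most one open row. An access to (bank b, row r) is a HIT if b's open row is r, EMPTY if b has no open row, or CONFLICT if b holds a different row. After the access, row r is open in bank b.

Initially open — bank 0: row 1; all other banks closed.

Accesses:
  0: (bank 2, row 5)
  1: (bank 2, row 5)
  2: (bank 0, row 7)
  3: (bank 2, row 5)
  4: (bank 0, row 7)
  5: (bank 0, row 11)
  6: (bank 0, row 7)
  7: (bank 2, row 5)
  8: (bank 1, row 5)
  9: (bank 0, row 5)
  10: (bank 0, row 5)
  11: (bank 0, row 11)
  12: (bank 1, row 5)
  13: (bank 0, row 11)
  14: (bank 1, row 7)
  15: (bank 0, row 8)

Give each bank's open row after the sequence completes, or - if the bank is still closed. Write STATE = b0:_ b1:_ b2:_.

STATE = b0:8 b1:7 b2:5

  [0] b2 r5: no row ⇒ E
  [1] b2 r5: had r5 ⇒ H
  [2] b0 r7: had r1 ⇒ C
  [3] b2 r5: had r5 ⇒ H
  [4] b0 r7: had r7 ⇒ H
  [5] b0 r11: had r7 ⇒ C
  [6] b0 r7: had r11 ⇒ C
  [7] b2 r5: had r5 ⇒ H
  [8] b1 r5: no row ⇒ E
  [9] b0 r5: had r7 ⇒ C
  [10] b0 r5: had r5 ⇒ H
  [11] b0 r11: had r5 ⇒ C
  [12] b1 r5: had r5 ⇒ H
  [13] b0 r11: had r11 ⇒ H
  [14] b1 r7: had r5 ⇒ C
  [15] b0 r8: had r11 ⇒ C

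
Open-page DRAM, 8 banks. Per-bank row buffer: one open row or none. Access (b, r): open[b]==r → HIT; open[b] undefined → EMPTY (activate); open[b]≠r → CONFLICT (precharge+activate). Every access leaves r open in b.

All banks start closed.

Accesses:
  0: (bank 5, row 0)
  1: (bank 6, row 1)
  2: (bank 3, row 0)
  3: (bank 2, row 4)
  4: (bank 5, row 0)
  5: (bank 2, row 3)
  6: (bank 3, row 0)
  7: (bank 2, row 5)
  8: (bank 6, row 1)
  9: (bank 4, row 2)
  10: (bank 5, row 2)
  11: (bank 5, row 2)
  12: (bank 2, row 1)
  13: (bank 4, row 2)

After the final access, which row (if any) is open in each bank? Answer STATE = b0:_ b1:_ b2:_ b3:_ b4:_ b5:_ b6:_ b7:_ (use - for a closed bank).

#0 (5,0) E
#1 (6,1) E
#2 (3,0) E
#3 (2,4) E
#4 (5,0) H  (was 0)
#5 (2,3) C  (was 4)
#6 (3,0) H  (was 0)
#7 (2,5) C  (was 3)
#8 (6,1) H  (was 1)
#9 (4,2) E
#10 (5,2) C  (was 0)
#11 (5,2) H  (was 2)
#12 (2,1) C  (was 5)
#13 (4,2) H  (was 2)

STATE = b0:- b1:- b2:1 b3:0 b4:2 b5:2 b6:1 b7:-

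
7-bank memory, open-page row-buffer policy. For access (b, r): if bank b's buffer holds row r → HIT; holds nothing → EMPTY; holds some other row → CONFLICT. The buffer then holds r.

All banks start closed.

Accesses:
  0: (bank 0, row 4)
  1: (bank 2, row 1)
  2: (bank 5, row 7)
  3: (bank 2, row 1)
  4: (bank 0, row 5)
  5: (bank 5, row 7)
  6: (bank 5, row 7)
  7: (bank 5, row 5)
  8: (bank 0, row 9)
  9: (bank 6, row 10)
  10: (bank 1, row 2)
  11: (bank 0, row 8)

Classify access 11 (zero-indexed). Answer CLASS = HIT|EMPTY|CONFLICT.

step 0: bank0 None->4 [EMPTY]
step 1: bank2 None->1 [EMPTY]
step 2: bank5 None->7 [EMPTY]
step 3: bank2 1->1 [HIT]
step 4: bank0 4->5 [CONFLICT]
step 5: bank5 7->7 [HIT]
step 6: bank5 7->7 [HIT]
step 7: bank5 7->5 [CONFLICT]
step 8: bank0 5->9 [CONFLICT]
step 9: bank6 None->10 [EMPTY]
step 10: bank1 None->2 [EMPTY]
step 11: bank0 9->8 [CONFLICT]

CLASS = CONFLICT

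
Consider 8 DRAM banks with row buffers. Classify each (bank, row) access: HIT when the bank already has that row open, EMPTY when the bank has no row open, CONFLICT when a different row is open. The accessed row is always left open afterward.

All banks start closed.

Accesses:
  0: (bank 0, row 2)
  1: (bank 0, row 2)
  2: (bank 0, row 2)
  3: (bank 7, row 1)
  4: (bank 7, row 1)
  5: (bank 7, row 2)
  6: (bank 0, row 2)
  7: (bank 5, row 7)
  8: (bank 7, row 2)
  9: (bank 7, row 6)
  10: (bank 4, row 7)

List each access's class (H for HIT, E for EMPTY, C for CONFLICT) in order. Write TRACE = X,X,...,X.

0: bank 0 row 2 — prev None → EMPTY
1: bank 0 row 2 — prev 2 → HIT
2: bank 0 row 2 — prev 2 → HIT
3: bank 7 row 1 — prev None → EMPTY
4: bank 7 row 1 — prev 1 → HIT
5: bank 7 row 2 — prev 1 → CONFLICT
6: bank 0 row 2 — prev 2 → HIT
7: bank 5 row 7 — prev None → EMPTY
8: bank 7 row 2 — prev 2 → HIT
9: bank 7 row 6 — prev 2 → CONFLICT
10: bank 4 row 7 — prev None → EMPTY

TRACE = E,H,H,E,H,C,H,E,H,C,E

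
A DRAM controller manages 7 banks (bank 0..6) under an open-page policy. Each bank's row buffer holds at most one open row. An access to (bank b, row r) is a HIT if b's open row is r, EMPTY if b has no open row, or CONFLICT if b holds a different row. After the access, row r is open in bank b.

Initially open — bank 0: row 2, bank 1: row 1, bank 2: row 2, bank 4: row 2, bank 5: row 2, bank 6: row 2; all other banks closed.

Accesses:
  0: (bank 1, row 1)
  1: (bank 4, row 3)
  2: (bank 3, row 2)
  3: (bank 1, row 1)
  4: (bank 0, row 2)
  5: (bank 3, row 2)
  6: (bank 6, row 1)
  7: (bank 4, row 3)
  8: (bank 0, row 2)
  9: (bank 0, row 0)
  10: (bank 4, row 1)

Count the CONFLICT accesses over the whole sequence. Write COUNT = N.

COUNT = 4

step 0: bank1 1->1 [HIT]
step 1: bank4 2->3 [CONFLICT]
step 2: bank3 None->2 [EMPTY]
step 3: bank1 1->1 [HIT]
step 4: bank0 2->2 [HIT]
step 5: bank3 2->2 [HIT]
step 6: bank6 2->1 [CONFLICT]
step 7: bank4 3->3 [HIT]
step 8: bank0 2->2 [HIT]
step 9: bank0 2->0 [CONFLICT]
step 10: bank4 3->1 [CONFLICT]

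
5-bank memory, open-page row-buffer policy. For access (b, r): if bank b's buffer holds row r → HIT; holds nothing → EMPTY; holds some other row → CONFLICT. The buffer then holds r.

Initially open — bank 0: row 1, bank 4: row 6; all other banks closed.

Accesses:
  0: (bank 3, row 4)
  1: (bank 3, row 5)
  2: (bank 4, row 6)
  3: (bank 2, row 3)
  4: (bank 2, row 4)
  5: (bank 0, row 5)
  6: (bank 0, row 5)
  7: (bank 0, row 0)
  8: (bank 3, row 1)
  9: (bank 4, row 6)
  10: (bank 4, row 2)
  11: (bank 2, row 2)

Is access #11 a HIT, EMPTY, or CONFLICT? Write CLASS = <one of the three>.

CLASS = CONFLICT

step 0: bank3 None->4 [EMPTY]
step 1: bank3 4->5 [CONFLICT]
step 2: bank4 6->6 [HIT]
step 3: bank2 None->3 [EMPTY]
step 4: bank2 3->4 [CONFLICT]
step 5: bank0 1->5 [CONFLICT]
step 6: bank0 5->5 [HIT]
step 7: bank0 5->0 [CONFLICT]
step 8: bank3 5->1 [CONFLICT]
step 9: bank4 6->6 [HIT]
step 10: bank4 6->2 [CONFLICT]
step 11: bank2 4->2 [CONFLICT]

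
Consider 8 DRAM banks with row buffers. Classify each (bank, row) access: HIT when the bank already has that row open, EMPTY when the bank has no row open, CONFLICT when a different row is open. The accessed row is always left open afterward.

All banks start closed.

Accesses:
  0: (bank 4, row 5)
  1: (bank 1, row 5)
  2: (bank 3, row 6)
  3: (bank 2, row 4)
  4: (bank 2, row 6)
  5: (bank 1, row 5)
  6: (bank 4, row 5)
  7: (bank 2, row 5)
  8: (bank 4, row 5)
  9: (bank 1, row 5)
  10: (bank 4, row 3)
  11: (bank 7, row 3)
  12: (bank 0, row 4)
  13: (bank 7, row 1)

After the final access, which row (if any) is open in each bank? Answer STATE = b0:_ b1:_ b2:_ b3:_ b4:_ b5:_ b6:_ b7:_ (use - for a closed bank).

0: bank 4 row 5 — prev None → EMPTY
1: bank 1 row 5 — prev None → EMPTY
2: bank 3 row 6 — prev None → EMPTY
3: bank 2 row 4 — prev None → EMPTY
4: bank 2 row 6 — prev 4 → CONFLICT
5: bank 1 row 5 — prev 5 → HIT
6: bank 4 row 5 — prev 5 → HIT
7: bank 2 row 5 — prev 6 → CONFLICT
8: bank 4 row 5 — prev 5 → HIT
9: bank 1 row 5 — prev 5 → HIT
10: bank 4 row 3 — prev 5 → CONFLICT
11: bank 7 row 3 — prev None → EMPTY
12: bank 0 row 4 — prev None → EMPTY
13: bank 7 row 1 — prev 3 → CONFLICT

STATE = b0:4 b1:5 b2:5 b3:6 b4:3 b5:- b6:- b7:1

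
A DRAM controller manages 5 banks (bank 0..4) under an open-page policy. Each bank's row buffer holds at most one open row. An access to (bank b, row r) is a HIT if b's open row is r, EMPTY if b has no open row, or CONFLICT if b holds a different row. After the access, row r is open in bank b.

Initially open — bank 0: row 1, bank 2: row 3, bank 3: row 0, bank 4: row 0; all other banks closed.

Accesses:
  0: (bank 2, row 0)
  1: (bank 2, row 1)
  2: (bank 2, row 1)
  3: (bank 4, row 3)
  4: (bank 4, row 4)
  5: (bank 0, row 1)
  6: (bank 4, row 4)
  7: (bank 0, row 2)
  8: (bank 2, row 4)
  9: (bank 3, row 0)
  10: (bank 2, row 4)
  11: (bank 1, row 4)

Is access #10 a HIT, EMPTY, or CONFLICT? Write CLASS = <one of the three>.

CLASS = HIT

  [0] b2 r0: had r3 ⇒ C
  [1] b2 r1: had r0 ⇒ C
  [2] b2 r1: had r1 ⇒ H
  [3] b4 r3: had r0 ⇒ C
  [4] b4 r4: had r3 ⇒ C
  [5] b0 r1: had r1 ⇒ H
  [6] b4 r4: had r4 ⇒ H
  [7] b0 r2: had r1 ⇒ C
  [8] b2 r4: had r1 ⇒ C
  [9] b3 r0: had r0 ⇒ H
  [10] b2 r4: had r4 ⇒ H
  [11] b1 r4: no row ⇒ E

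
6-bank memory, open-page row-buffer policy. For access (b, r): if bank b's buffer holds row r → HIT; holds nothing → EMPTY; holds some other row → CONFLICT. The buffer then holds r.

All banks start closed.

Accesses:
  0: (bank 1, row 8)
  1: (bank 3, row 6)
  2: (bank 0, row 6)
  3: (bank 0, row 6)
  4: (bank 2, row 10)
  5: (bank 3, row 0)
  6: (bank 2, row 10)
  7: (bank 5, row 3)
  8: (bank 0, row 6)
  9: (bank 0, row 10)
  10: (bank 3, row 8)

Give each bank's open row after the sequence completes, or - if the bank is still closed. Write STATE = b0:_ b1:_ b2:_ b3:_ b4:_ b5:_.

STATE = b0:10 b1:8 b2:10 b3:8 b4:- b5:3

step 0: bank1 None->8 [EMPTY]
step 1: bank3 None->6 [EMPTY]
step 2: bank0 None->6 [EMPTY]
step 3: bank0 6->6 [HIT]
step 4: bank2 None->10 [EMPTY]
step 5: bank3 6->0 [CONFLICT]
step 6: bank2 10->10 [HIT]
step 7: bank5 None->3 [EMPTY]
step 8: bank0 6->6 [HIT]
step 9: bank0 6->10 [CONFLICT]
step 10: bank3 0->8 [CONFLICT]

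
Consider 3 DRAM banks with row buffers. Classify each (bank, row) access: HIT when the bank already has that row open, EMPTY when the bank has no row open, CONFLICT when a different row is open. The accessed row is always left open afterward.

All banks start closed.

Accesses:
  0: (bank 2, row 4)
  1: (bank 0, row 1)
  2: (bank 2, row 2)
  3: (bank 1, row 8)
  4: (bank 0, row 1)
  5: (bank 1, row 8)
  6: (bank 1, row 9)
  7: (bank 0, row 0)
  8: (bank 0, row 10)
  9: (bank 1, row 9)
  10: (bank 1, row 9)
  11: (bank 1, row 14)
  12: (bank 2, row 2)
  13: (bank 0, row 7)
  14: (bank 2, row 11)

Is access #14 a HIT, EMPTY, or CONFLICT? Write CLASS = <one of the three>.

step 0: bank2 None->4 [EMPTY]
step 1: bank0 None->1 [EMPTY]
step 2: bank2 4->2 [CONFLICT]
step 3: bank1 None->8 [EMPTY]
step 4: bank0 1->1 [HIT]
step 5: bank1 8->8 [HIT]
step 6: bank1 8->9 [CONFLICT]
step 7: bank0 1->0 [CONFLICT]
step 8: bank0 0->10 [CONFLICT]
step 9: bank1 9->9 [HIT]
step 10: bank1 9->9 [HIT]
step 11: bank1 9->14 [CONFLICT]
step 12: bank2 2->2 [HIT]
step 13: bank0 10->7 [CONFLICT]
step 14: bank2 2->11 [CONFLICT]

CLASS = CONFLICT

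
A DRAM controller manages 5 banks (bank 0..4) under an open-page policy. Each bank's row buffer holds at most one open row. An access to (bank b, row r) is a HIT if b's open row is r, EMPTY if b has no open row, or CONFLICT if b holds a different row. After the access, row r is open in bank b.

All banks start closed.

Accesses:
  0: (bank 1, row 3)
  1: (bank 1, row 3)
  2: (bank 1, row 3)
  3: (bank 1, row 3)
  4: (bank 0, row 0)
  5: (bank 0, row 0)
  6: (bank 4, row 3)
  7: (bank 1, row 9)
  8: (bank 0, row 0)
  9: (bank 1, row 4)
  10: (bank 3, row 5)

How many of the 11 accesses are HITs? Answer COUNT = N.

COUNT = 5

0: bank 1 row 3 — prev None → EMPTY
1: bank 1 row 3 — prev 3 → HIT
2: bank 1 row 3 — prev 3 → HIT
3: bank 1 row 3 — prev 3 → HIT
4: bank 0 row 0 — prev None → EMPTY
5: bank 0 row 0 — prev 0 → HIT
6: bank 4 row 3 — prev None → EMPTY
7: bank 1 row 9 — prev 3 → CONFLICT
8: bank 0 row 0 — prev 0 → HIT
9: bank 1 row 4 — prev 9 → CONFLICT
10: bank 3 row 5 — prev None → EMPTY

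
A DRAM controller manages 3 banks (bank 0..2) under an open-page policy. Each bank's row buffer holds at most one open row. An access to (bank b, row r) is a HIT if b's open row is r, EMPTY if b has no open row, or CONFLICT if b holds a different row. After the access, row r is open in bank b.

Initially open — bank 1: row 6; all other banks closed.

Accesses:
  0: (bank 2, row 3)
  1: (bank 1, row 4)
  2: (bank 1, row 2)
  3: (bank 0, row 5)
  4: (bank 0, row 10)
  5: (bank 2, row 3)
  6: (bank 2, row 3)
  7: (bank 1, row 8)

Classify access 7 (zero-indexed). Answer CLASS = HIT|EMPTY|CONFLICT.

#0 (2,3) E
#1 (1,4) C  (was 6)
#2 (1,2) C  (was 4)
#3 (0,5) E
#4 (0,10) C  (was 5)
#5 (2,3) H  (was 3)
#6 (2,3) H  (was 3)
#7 (1,8) C  (was 2)

CLASS = CONFLICT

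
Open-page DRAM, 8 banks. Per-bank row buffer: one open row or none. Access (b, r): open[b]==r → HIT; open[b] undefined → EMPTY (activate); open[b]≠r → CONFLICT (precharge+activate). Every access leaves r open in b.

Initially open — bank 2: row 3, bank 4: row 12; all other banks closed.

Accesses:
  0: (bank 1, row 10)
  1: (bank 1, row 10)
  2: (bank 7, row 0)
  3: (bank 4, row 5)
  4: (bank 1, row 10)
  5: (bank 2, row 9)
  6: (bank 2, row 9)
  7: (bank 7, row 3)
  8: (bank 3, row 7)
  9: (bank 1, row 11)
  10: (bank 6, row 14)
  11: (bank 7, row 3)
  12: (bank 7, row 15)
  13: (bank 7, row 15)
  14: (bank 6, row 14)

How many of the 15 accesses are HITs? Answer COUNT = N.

COUNT = 6

#0 (1,10) E
#1 (1,10) H  (was 10)
#2 (7,0) E
#3 (4,5) C  (was 12)
#4 (1,10) H  (was 10)
#5 (2,9) C  (was 3)
#6 (2,9) H  (was 9)
#7 (7,3) C  (was 0)
#8 (3,7) E
#9 (1,11) C  (was 10)
#10 (6,14) E
#11 (7,3) H  (was 3)
#12 (7,15) C  (was 3)
#13 (7,15) H  (was 15)
#14 (6,14) H  (was 14)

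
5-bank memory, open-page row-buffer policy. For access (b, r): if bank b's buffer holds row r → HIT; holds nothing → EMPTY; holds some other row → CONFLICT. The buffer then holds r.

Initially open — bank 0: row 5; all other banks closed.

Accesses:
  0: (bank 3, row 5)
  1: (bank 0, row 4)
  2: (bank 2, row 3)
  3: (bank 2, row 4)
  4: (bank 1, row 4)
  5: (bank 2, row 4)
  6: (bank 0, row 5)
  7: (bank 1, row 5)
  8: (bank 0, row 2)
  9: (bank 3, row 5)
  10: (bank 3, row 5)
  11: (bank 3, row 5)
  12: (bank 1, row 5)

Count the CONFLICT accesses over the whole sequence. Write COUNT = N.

COUNT = 5

#0 (3,5) E
#1 (0,4) C  (was 5)
#2 (2,3) E
#3 (2,4) C  (was 3)
#4 (1,4) E
#5 (2,4) H  (was 4)
#6 (0,5) C  (was 4)
#7 (1,5) C  (was 4)
#8 (0,2) C  (was 5)
#9 (3,5) H  (was 5)
#10 (3,5) H  (was 5)
#11 (3,5) H  (was 5)
#12 (1,5) H  (was 5)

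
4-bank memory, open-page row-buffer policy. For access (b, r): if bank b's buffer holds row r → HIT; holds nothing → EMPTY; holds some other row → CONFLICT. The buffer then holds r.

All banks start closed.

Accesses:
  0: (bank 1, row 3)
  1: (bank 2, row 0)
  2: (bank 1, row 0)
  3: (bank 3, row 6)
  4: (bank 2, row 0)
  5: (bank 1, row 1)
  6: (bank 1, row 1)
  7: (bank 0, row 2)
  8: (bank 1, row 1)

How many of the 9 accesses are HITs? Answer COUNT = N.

#0 (1,3) E
#1 (2,0) E
#2 (1,0) C  (was 3)
#3 (3,6) E
#4 (2,0) H  (was 0)
#5 (1,1) C  (was 0)
#6 (1,1) H  (was 1)
#7 (0,2) E
#8 (1,1) H  (was 1)

COUNT = 3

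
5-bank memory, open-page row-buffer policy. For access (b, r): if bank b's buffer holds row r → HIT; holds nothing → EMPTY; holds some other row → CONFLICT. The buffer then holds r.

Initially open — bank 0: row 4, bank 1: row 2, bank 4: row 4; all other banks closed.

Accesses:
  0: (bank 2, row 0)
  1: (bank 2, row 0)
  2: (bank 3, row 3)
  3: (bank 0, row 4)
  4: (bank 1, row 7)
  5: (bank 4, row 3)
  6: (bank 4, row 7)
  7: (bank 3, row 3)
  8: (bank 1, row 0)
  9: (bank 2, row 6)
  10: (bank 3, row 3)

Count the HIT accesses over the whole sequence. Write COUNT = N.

COUNT = 4

  [0] b2 r0: no row ⇒ E
  [1] b2 r0: had r0 ⇒ H
  [2] b3 r3: no row ⇒ E
  [3] b0 r4: had r4 ⇒ H
  [4] b1 r7: had r2 ⇒ C
  [5] b4 r3: had r4 ⇒ C
  [6] b4 r7: had r3 ⇒ C
  [7] b3 r3: had r3 ⇒ H
  [8] b1 r0: had r7 ⇒ C
  [9] b2 r6: had r0 ⇒ C
  [10] b3 r3: had r3 ⇒ H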